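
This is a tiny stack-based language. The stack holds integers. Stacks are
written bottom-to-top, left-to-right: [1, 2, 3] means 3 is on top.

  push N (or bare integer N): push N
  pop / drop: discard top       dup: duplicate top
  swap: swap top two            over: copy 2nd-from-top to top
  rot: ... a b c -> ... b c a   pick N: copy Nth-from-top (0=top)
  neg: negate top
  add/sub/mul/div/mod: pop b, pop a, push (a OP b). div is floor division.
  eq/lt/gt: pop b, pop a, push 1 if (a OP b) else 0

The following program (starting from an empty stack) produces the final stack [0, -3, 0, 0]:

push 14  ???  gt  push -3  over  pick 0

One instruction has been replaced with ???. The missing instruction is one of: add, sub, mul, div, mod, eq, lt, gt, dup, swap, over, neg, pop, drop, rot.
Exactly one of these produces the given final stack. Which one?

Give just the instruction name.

Answer: dup

Derivation:
Stack before ???: [14]
Stack after ???:  [14, 14]
The instruction that transforms [14] -> [14, 14] is: dup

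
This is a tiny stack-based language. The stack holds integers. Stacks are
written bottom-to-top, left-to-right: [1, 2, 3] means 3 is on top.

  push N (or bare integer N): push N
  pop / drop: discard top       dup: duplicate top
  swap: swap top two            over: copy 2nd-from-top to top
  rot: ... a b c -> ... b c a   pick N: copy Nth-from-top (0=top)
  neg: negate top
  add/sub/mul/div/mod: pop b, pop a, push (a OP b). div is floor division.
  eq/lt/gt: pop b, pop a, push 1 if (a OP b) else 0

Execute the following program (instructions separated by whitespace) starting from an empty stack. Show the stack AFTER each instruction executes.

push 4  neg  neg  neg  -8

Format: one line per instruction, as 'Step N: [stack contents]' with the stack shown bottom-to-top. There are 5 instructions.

Step 1: [4]
Step 2: [-4]
Step 3: [4]
Step 4: [-4]
Step 5: [-4, -8]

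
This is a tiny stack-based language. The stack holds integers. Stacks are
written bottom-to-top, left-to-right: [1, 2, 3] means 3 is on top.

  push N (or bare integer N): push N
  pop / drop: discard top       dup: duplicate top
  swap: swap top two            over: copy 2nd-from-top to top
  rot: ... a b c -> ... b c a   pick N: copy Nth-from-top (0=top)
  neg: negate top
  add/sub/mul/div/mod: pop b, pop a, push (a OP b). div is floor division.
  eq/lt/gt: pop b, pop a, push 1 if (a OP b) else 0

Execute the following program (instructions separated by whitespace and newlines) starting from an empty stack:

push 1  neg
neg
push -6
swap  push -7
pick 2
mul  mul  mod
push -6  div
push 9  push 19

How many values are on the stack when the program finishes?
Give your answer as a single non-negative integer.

Answer: 3

Derivation:
After 'push 1': stack = [1] (depth 1)
After 'neg': stack = [-1] (depth 1)
After 'neg': stack = [1] (depth 1)
After 'push -6': stack = [1, -6] (depth 2)
After 'swap': stack = [-6, 1] (depth 2)
After 'push -7': stack = [-6, 1, -7] (depth 3)
After 'pick 2': stack = [-6, 1, -7, -6] (depth 4)
After 'mul': stack = [-6, 1, 42] (depth 3)
After 'mul': stack = [-6, 42] (depth 2)
After 'mod': stack = [36] (depth 1)
After 'push -6': stack = [36, -6] (depth 2)
After 'div': stack = [-6] (depth 1)
After 'push 9': stack = [-6, 9] (depth 2)
After 'push 19': stack = [-6, 9, 19] (depth 3)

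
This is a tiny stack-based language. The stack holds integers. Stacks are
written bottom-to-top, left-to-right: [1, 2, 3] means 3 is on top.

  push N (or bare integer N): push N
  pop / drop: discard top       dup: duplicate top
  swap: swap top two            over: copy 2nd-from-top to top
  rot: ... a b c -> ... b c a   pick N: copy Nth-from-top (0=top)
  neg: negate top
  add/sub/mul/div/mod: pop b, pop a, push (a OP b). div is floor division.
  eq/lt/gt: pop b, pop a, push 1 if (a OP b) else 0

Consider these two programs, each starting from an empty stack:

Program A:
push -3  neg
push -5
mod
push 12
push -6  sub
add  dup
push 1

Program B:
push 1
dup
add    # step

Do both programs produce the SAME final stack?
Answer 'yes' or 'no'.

Program A trace:
  After 'push -3': [-3]
  After 'neg': [3]
  After 'push -5': [3, -5]
  After 'mod': [-2]
  After 'push 12': [-2, 12]
  After 'push -6': [-2, 12, -6]
  After 'sub': [-2, 18]
  After 'add': [16]
  After 'dup': [16, 16]
  After 'push 1': [16, 16, 1]
Program A final stack: [16, 16, 1]

Program B trace:
  After 'push 1': [1]
  After 'dup': [1, 1]
  After 'add': [2]
Program B final stack: [2]
Same: no

Answer: no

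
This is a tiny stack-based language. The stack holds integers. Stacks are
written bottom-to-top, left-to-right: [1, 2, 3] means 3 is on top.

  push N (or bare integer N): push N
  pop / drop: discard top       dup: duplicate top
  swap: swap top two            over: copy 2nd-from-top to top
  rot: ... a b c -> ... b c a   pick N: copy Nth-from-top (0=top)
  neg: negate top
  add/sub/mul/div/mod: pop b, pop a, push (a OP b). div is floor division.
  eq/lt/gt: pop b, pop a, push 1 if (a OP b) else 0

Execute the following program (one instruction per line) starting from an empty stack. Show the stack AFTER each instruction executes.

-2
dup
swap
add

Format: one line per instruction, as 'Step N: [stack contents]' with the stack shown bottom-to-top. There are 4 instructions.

Step 1: [-2]
Step 2: [-2, -2]
Step 3: [-2, -2]
Step 4: [-4]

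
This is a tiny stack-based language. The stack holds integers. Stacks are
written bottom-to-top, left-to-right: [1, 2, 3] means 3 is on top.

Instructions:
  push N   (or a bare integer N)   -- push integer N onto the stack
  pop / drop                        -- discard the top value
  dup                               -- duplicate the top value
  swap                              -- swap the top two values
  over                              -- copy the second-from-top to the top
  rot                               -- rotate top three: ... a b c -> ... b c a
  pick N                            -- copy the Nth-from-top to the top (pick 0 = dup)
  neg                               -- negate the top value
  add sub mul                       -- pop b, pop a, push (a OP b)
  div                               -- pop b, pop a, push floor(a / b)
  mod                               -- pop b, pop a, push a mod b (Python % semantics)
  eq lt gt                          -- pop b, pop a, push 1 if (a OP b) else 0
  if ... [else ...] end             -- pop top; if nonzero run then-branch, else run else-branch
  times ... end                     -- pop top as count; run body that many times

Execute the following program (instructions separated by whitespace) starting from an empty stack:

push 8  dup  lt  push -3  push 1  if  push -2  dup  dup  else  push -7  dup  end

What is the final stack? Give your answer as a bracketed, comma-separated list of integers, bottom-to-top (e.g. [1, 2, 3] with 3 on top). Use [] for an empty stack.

Answer: [0, -3, -2, -2, -2]

Derivation:
After 'push 8': [8]
After 'dup': [8, 8]
After 'lt': [0]
After 'push -3': [0, -3]
After 'push 1': [0, -3, 1]
After 'if': [0, -3]
After 'push -2': [0, -3, -2]
After 'dup': [0, -3, -2, -2]
After 'dup': [0, -3, -2, -2, -2]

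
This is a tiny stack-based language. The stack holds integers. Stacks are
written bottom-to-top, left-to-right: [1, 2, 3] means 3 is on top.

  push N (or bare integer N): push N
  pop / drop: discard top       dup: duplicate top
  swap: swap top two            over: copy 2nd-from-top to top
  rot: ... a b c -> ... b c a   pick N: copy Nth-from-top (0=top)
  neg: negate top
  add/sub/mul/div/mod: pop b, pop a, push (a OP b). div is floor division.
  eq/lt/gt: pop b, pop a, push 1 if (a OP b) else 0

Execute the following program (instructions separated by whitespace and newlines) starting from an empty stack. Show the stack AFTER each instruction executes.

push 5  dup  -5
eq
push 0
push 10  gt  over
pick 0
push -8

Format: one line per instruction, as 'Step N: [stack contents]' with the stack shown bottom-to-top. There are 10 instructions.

Step 1: [5]
Step 2: [5, 5]
Step 3: [5, 5, -5]
Step 4: [5, 0]
Step 5: [5, 0, 0]
Step 6: [5, 0, 0, 10]
Step 7: [5, 0, 0]
Step 8: [5, 0, 0, 0]
Step 9: [5, 0, 0, 0, 0]
Step 10: [5, 0, 0, 0, 0, -8]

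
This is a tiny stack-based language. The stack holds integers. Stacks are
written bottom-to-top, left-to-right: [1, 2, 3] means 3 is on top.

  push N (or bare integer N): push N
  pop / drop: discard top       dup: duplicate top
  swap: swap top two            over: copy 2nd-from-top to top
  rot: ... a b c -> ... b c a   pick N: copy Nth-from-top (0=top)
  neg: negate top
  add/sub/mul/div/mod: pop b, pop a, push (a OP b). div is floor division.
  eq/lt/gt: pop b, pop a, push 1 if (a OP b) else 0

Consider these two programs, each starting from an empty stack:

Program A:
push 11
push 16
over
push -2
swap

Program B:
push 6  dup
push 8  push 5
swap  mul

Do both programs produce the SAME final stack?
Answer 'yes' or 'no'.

Program A trace:
  After 'push 11': [11]
  After 'push 16': [11, 16]
  After 'over': [11, 16, 11]
  After 'push -2': [11, 16, 11, -2]
  After 'swap': [11, 16, -2, 11]
Program A final stack: [11, 16, -2, 11]

Program B trace:
  After 'push 6': [6]
  After 'dup': [6, 6]
  After 'push 8': [6, 6, 8]
  After 'push 5': [6, 6, 8, 5]
  After 'swap': [6, 6, 5, 8]
  After 'mul': [6, 6, 40]
Program B final stack: [6, 6, 40]
Same: no

Answer: no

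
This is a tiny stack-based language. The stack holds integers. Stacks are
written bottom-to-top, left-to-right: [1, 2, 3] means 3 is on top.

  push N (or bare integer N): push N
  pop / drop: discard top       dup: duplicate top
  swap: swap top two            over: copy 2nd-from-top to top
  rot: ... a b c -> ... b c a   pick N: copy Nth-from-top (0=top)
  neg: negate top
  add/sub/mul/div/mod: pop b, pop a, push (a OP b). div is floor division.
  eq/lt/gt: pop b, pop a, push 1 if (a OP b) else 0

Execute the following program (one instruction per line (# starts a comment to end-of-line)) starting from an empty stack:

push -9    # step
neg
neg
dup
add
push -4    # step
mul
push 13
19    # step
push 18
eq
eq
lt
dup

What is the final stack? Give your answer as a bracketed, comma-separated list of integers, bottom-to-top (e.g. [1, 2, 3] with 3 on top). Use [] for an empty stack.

Answer: [0, 0]

Derivation:
After 'push -9': [-9]
After 'neg': [9]
After 'neg': [-9]
After 'dup': [-9, -9]
After 'add': [-18]
After 'push -4': [-18, -4]
After 'mul': [72]
After 'push 13': [72, 13]
After 'push 19': [72, 13, 19]
After 'push 18': [72, 13, 19, 18]
After 'eq': [72, 13, 0]
After 'eq': [72, 0]
After 'lt': [0]
After 'dup': [0, 0]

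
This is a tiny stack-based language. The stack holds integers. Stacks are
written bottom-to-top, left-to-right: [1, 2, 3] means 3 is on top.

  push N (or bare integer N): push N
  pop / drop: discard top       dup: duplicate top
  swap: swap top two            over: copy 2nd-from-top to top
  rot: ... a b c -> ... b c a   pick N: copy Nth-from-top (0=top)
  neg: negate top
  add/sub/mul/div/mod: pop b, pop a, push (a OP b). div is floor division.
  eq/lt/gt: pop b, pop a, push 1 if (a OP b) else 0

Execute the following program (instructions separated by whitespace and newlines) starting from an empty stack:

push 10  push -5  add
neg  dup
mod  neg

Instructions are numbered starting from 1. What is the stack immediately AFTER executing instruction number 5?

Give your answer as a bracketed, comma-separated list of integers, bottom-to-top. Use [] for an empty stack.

Answer: [-5, -5]

Derivation:
Step 1 ('push 10'): [10]
Step 2 ('push -5'): [10, -5]
Step 3 ('add'): [5]
Step 4 ('neg'): [-5]
Step 5 ('dup'): [-5, -5]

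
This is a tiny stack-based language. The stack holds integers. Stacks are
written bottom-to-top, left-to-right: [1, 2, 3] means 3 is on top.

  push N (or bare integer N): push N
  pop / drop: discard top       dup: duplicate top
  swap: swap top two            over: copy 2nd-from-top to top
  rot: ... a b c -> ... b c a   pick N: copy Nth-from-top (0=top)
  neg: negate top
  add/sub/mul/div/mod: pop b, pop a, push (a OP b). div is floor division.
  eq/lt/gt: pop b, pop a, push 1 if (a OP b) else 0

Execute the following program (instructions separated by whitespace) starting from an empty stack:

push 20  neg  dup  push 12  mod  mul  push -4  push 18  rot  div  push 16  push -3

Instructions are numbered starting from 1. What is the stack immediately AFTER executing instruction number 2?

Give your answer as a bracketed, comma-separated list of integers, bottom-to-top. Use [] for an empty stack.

Answer: [-20]

Derivation:
Step 1 ('push 20'): [20]
Step 2 ('neg'): [-20]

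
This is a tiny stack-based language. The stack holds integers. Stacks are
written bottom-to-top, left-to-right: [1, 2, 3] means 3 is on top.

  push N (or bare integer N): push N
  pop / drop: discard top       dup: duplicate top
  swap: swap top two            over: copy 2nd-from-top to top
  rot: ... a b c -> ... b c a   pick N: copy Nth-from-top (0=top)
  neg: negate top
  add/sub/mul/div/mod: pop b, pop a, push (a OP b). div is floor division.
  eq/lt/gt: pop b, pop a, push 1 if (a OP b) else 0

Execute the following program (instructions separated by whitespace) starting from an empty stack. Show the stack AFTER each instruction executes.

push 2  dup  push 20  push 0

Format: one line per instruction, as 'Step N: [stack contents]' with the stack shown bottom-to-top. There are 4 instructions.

Step 1: [2]
Step 2: [2, 2]
Step 3: [2, 2, 20]
Step 4: [2, 2, 20, 0]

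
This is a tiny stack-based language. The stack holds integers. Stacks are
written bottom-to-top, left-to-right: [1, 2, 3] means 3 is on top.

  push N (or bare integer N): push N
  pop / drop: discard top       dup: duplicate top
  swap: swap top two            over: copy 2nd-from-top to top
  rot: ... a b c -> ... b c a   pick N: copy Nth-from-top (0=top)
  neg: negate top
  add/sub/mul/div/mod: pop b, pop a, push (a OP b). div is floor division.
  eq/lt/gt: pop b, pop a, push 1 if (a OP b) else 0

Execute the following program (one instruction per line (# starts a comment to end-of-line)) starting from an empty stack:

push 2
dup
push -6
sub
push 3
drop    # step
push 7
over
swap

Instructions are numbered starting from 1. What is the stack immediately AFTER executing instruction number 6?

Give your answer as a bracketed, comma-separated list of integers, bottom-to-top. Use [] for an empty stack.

Step 1 ('push 2'): [2]
Step 2 ('dup'): [2, 2]
Step 3 ('push -6'): [2, 2, -6]
Step 4 ('sub'): [2, 8]
Step 5 ('push 3'): [2, 8, 3]
Step 6 ('drop'): [2, 8]

Answer: [2, 8]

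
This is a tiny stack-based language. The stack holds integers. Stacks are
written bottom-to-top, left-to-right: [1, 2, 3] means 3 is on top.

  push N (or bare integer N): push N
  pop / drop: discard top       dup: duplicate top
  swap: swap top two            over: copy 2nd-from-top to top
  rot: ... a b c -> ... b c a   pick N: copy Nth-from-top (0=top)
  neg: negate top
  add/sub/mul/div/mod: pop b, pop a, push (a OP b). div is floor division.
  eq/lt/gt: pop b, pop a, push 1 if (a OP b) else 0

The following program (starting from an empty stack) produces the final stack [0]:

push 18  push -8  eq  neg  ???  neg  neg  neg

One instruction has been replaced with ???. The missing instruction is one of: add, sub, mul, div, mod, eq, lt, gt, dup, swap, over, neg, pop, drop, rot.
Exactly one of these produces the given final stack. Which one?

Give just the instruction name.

Answer: neg

Derivation:
Stack before ???: [0]
Stack after ???:  [0]
The instruction that transforms [0] -> [0] is: neg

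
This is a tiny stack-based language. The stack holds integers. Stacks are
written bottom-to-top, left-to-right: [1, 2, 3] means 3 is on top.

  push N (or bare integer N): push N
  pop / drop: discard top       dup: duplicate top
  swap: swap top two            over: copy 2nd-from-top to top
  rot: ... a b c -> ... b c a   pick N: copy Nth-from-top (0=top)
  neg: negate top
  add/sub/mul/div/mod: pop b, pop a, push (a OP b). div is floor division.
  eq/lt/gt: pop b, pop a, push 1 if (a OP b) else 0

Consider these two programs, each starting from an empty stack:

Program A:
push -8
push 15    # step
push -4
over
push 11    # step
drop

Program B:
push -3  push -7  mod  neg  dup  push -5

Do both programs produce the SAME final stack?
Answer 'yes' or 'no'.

Answer: no

Derivation:
Program A trace:
  After 'push -8': [-8]
  After 'push 15': [-8, 15]
  After 'push -4': [-8, 15, -4]
  After 'over': [-8, 15, -4, 15]
  After 'push 11': [-8, 15, -4, 15, 11]
  After 'drop': [-8, 15, -4, 15]
Program A final stack: [-8, 15, -4, 15]

Program B trace:
  After 'push -3': [-3]
  After 'push -7': [-3, -7]
  After 'mod': [-3]
  After 'neg': [3]
  After 'dup': [3, 3]
  After 'push -5': [3, 3, -5]
Program B final stack: [3, 3, -5]
Same: no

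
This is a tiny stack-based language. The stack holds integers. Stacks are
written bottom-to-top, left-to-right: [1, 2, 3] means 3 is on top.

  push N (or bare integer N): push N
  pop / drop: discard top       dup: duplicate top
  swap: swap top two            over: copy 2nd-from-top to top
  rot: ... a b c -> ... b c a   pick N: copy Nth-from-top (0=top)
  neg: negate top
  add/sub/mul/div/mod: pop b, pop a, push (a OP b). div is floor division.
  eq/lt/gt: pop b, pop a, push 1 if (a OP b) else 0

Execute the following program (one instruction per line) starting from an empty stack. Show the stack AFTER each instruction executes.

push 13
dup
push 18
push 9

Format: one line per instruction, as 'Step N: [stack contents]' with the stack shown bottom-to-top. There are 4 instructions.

Step 1: [13]
Step 2: [13, 13]
Step 3: [13, 13, 18]
Step 4: [13, 13, 18, 9]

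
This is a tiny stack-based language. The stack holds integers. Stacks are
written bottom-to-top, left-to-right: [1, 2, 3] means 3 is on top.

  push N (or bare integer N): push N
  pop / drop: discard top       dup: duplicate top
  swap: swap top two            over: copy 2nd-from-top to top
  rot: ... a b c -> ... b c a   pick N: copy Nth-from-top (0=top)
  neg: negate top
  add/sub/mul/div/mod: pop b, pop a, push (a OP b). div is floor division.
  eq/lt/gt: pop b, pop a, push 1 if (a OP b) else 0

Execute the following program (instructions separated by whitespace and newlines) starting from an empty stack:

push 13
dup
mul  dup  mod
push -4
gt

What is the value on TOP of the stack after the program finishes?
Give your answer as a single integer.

Answer: 1

Derivation:
After 'push 13': [13]
After 'dup': [13, 13]
After 'mul': [169]
After 'dup': [169, 169]
After 'mod': [0]
After 'push -4': [0, -4]
After 'gt': [1]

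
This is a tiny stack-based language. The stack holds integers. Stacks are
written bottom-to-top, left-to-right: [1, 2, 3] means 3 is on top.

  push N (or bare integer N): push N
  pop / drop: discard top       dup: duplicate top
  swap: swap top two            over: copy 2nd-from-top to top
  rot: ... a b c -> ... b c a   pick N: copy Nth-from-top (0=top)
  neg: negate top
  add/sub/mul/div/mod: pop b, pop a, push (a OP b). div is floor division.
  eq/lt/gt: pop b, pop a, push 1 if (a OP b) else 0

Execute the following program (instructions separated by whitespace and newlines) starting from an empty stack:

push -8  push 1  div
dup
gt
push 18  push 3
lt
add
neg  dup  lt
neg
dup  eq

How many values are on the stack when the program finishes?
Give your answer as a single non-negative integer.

After 'push -8': stack = [-8] (depth 1)
After 'push 1': stack = [-8, 1] (depth 2)
After 'div': stack = [-8] (depth 1)
After 'dup': stack = [-8, -8] (depth 2)
After 'gt': stack = [0] (depth 1)
After 'push 18': stack = [0, 18] (depth 2)
After 'push 3': stack = [0, 18, 3] (depth 3)
After 'lt': stack = [0, 0] (depth 2)
After 'add': stack = [0] (depth 1)
After 'neg': stack = [0] (depth 1)
After 'dup': stack = [0, 0] (depth 2)
After 'lt': stack = [0] (depth 1)
After 'neg': stack = [0] (depth 1)
After 'dup': stack = [0, 0] (depth 2)
After 'eq': stack = [1] (depth 1)

Answer: 1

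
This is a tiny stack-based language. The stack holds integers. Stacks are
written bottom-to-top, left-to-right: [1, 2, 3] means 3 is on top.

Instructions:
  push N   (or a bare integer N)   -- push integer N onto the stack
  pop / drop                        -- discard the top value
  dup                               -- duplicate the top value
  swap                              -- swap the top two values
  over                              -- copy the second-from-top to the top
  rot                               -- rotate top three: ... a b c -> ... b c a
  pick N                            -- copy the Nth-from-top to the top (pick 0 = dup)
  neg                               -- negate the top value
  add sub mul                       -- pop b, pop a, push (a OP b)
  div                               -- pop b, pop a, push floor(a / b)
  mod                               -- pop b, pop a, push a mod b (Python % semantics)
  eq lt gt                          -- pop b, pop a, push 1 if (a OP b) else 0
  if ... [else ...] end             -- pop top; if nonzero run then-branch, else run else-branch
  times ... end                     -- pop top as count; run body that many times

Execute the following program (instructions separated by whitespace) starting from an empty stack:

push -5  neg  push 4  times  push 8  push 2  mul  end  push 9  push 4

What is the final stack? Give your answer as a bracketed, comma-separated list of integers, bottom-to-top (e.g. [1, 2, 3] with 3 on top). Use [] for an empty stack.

After 'push -5': [-5]
After 'neg': [5]
After 'push 4': [5, 4]
After 'times': [5]
After 'push 8': [5, 8]
After 'push 2': [5, 8, 2]
After 'mul': [5, 16]
After 'push 8': [5, 16, 8]
After 'push 2': [5, 16, 8, 2]
After 'mul': [5, 16, 16]
After 'push 8': [5, 16, 16, 8]
After 'push 2': [5, 16, 16, 8, 2]
After 'mul': [5, 16, 16, 16]
After 'push 8': [5, 16, 16, 16, 8]
After 'push 2': [5, 16, 16, 16, 8, 2]
After 'mul': [5, 16, 16, 16, 16]
After 'push 9': [5, 16, 16, 16, 16, 9]
After 'push 4': [5, 16, 16, 16, 16, 9, 4]

Answer: [5, 16, 16, 16, 16, 9, 4]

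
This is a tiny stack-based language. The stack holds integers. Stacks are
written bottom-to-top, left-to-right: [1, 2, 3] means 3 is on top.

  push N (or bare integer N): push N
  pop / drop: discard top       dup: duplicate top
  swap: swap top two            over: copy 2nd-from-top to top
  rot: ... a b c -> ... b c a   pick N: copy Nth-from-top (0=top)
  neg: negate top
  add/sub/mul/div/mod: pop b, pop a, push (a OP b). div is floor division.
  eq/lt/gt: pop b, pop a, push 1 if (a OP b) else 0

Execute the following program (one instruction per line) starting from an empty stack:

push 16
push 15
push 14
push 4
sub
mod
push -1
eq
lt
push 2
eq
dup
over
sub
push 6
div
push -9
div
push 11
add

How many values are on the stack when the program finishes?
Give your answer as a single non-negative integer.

Answer: 2

Derivation:
After 'push 16': stack = [16] (depth 1)
After 'push 15': stack = [16, 15] (depth 2)
After 'push 14': stack = [16, 15, 14] (depth 3)
After 'push 4': stack = [16, 15, 14, 4] (depth 4)
After 'sub': stack = [16, 15, 10] (depth 3)
After 'mod': stack = [16, 5] (depth 2)
After 'push -1': stack = [16, 5, -1] (depth 3)
After 'eq': stack = [16, 0] (depth 2)
After 'lt': stack = [0] (depth 1)
After 'push 2': stack = [0, 2] (depth 2)
After 'eq': stack = [0] (depth 1)
After 'dup': stack = [0, 0] (depth 2)
After 'over': stack = [0, 0, 0] (depth 3)
After 'sub': stack = [0, 0] (depth 2)
After 'push 6': stack = [0, 0, 6] (depth 3)
After 'div': stack = [0, 0] (depth 2)
After 'push -9': stack = [0, 0, -9] (depth 3)
After 'div': stack = [0, 0] (depth 2)
After 'push 11': stack = [0, 0, 11] (depth 3)
After 'add': stack = [0, 11] (depth 2)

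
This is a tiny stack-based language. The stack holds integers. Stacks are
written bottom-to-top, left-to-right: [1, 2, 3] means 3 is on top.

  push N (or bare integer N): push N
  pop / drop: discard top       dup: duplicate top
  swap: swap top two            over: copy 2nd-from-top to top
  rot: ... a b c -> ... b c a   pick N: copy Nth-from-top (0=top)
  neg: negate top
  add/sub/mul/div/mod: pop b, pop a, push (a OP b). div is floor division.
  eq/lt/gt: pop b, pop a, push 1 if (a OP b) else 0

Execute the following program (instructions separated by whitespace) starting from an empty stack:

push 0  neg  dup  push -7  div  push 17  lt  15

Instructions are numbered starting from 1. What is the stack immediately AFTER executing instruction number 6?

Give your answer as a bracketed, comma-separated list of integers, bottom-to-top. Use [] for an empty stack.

Answer: [0, 0, 17]

Derivation:
Step 1 ('push 0'): [0]
Step 2 ('neg'): [0]
Step 3 ('dup'): [0, 0]
Step 4 ('push -7'): [0, 0, -7]
Step 5 ('div'): [0, 0]
Step 6 ('push 17'): [0, 0, 17]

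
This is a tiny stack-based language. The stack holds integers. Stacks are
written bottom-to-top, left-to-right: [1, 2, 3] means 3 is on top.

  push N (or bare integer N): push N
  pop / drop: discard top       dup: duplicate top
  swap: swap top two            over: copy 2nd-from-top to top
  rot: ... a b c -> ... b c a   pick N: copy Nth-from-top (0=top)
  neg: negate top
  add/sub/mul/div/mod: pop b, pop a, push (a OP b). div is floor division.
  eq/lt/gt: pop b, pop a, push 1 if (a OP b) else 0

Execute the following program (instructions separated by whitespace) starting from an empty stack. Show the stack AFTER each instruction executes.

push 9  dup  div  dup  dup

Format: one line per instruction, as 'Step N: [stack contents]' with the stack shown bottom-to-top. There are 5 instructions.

Step 1: [9]
Step 2: [9, 9]
Step 3: [1]
Step 4: [1, 1]
Step 5: [1, 1, 1]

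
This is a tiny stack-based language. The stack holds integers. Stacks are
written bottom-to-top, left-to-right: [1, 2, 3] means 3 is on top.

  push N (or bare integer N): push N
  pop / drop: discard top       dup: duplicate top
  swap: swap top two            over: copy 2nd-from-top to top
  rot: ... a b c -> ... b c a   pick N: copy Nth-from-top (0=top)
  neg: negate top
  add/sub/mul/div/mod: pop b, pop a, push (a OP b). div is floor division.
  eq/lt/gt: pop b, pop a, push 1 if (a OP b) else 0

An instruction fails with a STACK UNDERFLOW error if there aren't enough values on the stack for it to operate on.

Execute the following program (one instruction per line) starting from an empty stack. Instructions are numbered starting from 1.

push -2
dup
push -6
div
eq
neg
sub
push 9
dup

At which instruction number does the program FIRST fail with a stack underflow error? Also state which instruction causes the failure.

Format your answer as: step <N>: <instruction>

Step 1 ('push -2'): stack = [-2], depth = 1
Step 2 ('dup'): stack = [-2, -2], depth = 2
Step 3 ('push -6'): stack = [-2, -2, -6], depth = 3
Step 4 ('div'): stack = [-2, 0], depth = 2
Step 5 ('eq'): stack = [0], depth = 1
Step 6 ('neg'): stack = [0], depth = 1
Step 7 ('sub'): needs 2 value(s) but depth is 1 — STACK UNDERFLOW

Answer: step 7: sub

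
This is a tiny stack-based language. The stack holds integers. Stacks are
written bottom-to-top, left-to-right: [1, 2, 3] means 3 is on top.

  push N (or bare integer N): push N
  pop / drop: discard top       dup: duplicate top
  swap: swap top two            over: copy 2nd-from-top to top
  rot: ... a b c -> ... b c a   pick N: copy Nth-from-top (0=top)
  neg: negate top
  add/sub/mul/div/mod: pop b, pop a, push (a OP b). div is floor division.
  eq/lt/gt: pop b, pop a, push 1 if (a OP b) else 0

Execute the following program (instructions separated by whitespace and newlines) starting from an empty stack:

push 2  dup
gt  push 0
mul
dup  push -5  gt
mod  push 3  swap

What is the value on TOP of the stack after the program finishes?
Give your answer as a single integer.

Answer: 0

Derivation:
After 'push 2': [2]
After 'dup': [2, 2]
After 'gt': [0]
After 'push 0': [0, 0]
After 'mul': [0]
After 'dup': [0, 0]
After 'push -5': [0, 0, -5]
After 'gt': [0, 1]
After 'mod': [0]
After 'push 3': [0, 3]
After 'swap': [3, 0]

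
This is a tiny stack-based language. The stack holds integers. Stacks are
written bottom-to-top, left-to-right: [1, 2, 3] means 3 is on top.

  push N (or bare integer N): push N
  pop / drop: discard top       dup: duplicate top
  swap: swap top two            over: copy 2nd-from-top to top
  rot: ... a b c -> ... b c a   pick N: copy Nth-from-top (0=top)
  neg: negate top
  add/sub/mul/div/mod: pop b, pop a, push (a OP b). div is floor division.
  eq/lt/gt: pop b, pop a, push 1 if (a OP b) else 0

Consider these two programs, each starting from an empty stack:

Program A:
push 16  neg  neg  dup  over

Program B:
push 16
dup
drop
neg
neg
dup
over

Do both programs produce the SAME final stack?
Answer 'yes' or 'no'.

Program A trace:
  After 'push 16': [16]
  After 'neg': [-16]
  After 'neg': [16]
  After 'dup': [16, 16]
  After 'over': [16, 16, 16]
Program A final stack: [16, 16, 16]

Program B trace:
  After 'push 16': [16]
  After 'dup': [16, 16]
  After 'drop': [16]
  After 'neg': [-16]
  After 'neg': [16]
  After 'dup': [16, 16]
  After 'over': [16, 16, 16]
Program B final stack: [16, 16, 16]
Same: yes

Answer: yes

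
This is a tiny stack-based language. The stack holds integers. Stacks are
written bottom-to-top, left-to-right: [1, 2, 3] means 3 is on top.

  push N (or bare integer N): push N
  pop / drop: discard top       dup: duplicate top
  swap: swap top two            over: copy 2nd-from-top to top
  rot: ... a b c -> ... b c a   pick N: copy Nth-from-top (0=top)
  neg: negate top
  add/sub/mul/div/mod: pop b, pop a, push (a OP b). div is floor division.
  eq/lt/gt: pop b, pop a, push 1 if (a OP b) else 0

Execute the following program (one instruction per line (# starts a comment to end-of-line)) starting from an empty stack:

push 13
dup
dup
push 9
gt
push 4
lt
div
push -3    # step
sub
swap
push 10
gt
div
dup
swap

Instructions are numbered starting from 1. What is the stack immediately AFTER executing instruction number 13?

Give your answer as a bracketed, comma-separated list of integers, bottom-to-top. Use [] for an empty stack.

Step 1 ('push 13'): [13]
Step 2 ('dup'): [13, 13]
Step 3 ('dup'): [13, 13, 13]
Step 4 ('push 9'): [13, 13, 13, 9]
Step 5 ('gt'): [13, 13, 1]
Step 6 ('push 4'): [13, 13, 1, 4]
Step 7 ('lt'): [13, 13, 1]
Step 8 ('div'): [13, 13]
Step 9 ('push -3'): [13, 13, -3]
Step 10 ('sub'): [13, 16]
Step 11 ('swap'): [16, 13]
Step 12 ('push 10'): [16, 13, 10]
Step 13 ('gt'): [16, 1]

Answer: [16, 1]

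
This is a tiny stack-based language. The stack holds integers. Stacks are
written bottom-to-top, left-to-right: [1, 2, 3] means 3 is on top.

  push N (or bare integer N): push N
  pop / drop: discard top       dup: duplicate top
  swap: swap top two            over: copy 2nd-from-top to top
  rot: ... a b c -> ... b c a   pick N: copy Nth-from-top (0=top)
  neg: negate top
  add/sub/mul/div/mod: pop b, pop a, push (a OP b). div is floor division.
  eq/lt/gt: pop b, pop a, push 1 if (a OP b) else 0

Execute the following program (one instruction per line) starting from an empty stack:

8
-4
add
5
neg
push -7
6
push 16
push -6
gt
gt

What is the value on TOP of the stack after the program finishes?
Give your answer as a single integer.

After 'push 8': [8]
After 'push -4': [8, -4]
After 'add': [4]
After 'push 5': [4, 5]
After 'neg': [4, -5]
After 'push -7': [4, -5, -7]
After 'push 6': [4, -5, -7, 6]
After 'push 16': [4, -5, -7, 6, 16]
After 'push -6': [4, -5, -7, 6, 16, -6]
After 'gt': [4, -5, -7, 6, 1]
After 'gt': [4, -5, -7, 1]

Answer: 1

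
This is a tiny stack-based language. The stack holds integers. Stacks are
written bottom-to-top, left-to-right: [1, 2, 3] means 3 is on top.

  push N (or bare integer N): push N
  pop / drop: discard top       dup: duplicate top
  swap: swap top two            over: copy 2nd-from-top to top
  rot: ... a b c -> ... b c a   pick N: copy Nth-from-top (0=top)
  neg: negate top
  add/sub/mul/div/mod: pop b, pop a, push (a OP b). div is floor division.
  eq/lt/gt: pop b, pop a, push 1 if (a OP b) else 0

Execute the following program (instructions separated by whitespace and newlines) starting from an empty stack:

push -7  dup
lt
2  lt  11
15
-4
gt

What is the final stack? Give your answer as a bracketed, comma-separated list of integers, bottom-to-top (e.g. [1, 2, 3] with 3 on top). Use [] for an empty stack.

After 'push -7': [-7]
After 'dup': [-7, -7]
After 'lt': [0]
After 'push 2': [0, 2]
After 'lt': [1]
After 'push 11': [1, 11]
After 'push 15': [1, 11, 15]
After 'push -4': [1, 11, 15, -4]
After 'gt': [1, 11, 1]

Answer: [1, 11, 1]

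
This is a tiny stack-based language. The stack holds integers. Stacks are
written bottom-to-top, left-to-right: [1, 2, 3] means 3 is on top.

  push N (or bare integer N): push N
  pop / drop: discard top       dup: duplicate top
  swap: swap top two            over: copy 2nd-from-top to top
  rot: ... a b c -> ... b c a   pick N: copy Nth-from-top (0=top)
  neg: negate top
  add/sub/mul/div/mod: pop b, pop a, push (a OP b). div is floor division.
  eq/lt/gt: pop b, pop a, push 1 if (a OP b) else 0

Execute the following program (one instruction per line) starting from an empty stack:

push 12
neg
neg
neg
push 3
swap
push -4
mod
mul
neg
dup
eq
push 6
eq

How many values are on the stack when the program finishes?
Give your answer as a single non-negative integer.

After 'push 12': stack = [12] (depth 1)
After 'neg': stack = [-12] (depth 1)
After 'neg': stack = [12] (depth 1)
After 'neg': stack = [-12] (depth 1)
After 'push 3': stack = [-12, 3] (depth 2)
After 'swap': stack = [3, -12] (depth 2)
After 'push -4': stack = [3, -12, -4] (depth 3)
After 'mod': stack = [3, 0] (depth 2)
After 'mul': stack = [0] (depth 1)
After 'neg': stack = [0] (depth 1)
After 'dup': stack = [0, 0] (depth 2)
After 'eq': stack = [1] (depth 1)
After 'push 6': stack = [1, 6] (depth 2)
After 'eq': stack = [0] (depth 1)

Answer: 1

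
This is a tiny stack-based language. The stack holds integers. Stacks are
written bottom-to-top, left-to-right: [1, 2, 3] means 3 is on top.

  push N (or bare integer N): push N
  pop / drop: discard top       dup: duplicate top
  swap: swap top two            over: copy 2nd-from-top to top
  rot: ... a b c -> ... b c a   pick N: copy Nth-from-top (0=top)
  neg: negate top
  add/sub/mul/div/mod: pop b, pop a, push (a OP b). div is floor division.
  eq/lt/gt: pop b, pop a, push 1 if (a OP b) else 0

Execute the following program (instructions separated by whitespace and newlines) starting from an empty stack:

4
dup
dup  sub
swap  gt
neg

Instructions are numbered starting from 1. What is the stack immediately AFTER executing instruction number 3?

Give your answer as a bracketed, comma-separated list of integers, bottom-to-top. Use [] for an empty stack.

Answer: [4, 4, 4]

Derivation:
Step 1 ('4'): [4]
Step 2 ('dup'): [4, 4]
Step 3 ('dup'): [4, 4, 4]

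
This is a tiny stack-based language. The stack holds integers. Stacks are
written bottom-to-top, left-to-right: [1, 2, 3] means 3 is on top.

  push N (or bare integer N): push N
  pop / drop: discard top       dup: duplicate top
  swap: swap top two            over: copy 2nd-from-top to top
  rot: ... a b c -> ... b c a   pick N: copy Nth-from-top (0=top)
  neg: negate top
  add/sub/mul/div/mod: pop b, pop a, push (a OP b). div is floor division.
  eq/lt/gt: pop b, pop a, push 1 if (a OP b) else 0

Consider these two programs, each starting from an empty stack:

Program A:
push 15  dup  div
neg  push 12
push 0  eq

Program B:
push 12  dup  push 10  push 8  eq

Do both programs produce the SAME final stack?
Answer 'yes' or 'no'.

Program A trace:
  After 'push 15': [15]
  After 'dup': [15, 15]
  After 'div': [1]
  After 'neg': [-1]
  After 'push 12': [-1, 12]
  After 'push 0': [-1, 12, 0]
  After 'eq': [-1, 0]
Program A final stack: [-1, 0]

Program B trace:
  After 'push 12': [12]
  After 'dup': [12, 12]
  After 'push 10': [12, 12, 10]
  After 'push 8': [12, 12, 10, 8]
  After 'eq': [12, 12, 0]
Program B final stack: [12, 12, 0]
Same: no

Answer: no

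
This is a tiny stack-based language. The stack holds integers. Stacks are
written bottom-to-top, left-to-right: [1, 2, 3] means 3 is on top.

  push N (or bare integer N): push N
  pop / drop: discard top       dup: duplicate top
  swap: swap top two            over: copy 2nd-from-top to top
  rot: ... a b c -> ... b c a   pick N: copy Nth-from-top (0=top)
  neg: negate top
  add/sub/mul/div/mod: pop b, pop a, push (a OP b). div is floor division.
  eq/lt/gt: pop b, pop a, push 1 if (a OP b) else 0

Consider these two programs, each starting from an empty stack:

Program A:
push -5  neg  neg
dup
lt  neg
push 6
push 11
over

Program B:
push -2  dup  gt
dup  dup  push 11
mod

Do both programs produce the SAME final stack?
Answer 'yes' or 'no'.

Program A trace:
  After 'push -5': [-5]
  After 'neg': [5]
  After 'neg': [-5]
  After 'dup': [-5, -5]
  After 'lt': [0]
  After 'neg': [0]
  After 'push 6': [0, 6]
  After 'push 11': [0, 6, 11]
  After 'over': [0, 6, 11, 6]
Program A final stack: [0, 6, 11, 6]

Program B trace:
  After 'push -2': [-2]
  After 'dup': [-2, -2]
  After 'gt': [0]
  After 'dup': [0, 0]
  After 'dup': [0, 0, 0]
  After 'push 11': [0, 0, 0, 11]
  After 'mod': [0, 0, 0]
Program B final stack: [0, 0, 0]
Same: no

Answer: no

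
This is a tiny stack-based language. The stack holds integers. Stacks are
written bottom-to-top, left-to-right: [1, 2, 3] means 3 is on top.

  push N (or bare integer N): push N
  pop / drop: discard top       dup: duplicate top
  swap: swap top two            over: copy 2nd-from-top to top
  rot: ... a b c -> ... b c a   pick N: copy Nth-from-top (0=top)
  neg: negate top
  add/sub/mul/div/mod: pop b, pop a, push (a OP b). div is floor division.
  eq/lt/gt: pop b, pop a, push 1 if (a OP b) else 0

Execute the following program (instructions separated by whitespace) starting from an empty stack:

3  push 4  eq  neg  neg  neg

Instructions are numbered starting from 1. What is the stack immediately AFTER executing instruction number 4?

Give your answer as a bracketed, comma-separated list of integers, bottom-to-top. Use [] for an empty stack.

Answer: [0]

Derivation:
Step 1 ('3'): [3]
Step 2 ('push 4'): [3, 4]
Step 3 ('eq'): [0]
Step 4 ('neg'): [0]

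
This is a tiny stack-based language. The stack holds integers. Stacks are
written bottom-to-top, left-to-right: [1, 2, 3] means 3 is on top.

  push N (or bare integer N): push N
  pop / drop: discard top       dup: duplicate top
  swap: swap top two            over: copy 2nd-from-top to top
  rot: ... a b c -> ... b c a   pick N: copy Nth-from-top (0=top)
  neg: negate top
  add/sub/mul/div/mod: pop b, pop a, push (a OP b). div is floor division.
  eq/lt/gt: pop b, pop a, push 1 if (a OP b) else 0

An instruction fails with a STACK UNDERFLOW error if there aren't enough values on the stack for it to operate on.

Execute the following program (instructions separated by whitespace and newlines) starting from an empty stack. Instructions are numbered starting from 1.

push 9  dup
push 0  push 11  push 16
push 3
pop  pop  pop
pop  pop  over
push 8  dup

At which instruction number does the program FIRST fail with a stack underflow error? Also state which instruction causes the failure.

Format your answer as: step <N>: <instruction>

Answer: step 12: over

Derivation:
Step 1 ('push 9'): stack = [9], depth = 1
Step 2 ('dup'): stack = [9, 9], depth = 2
Step 3 ('push 0'): stack = [9, 9, 0], depth = 3
Step 4 ('push 11'): stack = [9, 9, 0, 11], depth = 4
Step 5 ('push 16'): stack = [9, 9, 0, 11, 16], depth = 5
Step 6 ('push 3'): stack = [9, 9, 0, 11, 16, 3], depth = 6
Step 7 ('pop'): stack = [9, 9, 0, 11, 16], depth = 5
Step 8 ('pop'): stack = [9, 9, 0, 11], depth = 4
Step 9 ('pop'): stack = [9, 9, 0], depth = 3
Step 10 ('pop'): stack = [9, 9], depth = 2
Step 11 ('pop'): stack = [9], depth = 1
Step 12 ('over'): needs 2 value(s) but depth is 1 — STACK UNDERFLOW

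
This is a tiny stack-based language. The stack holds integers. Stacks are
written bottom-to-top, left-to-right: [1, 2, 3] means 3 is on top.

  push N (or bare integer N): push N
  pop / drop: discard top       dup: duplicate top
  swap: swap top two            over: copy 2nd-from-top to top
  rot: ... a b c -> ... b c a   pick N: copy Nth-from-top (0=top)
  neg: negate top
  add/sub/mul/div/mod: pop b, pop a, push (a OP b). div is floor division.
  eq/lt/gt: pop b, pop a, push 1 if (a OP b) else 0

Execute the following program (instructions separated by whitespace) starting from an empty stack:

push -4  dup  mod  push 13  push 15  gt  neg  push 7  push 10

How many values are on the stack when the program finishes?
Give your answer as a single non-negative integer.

After 'push -4': stack = [-4] (depth 1)
After 'dup': stack = [-4, -4] (depth 2)
After 'mod': stack = [0] (depth 1)
After 'push 13': stack = [0, 13] (depth 2)
After 'push 15': stack = [0, 13, 15] (depth 3)
After 'gt': stack = [0, 0] (depth 2)
After 'neg': stack = [0, 0] (depth 2)
After 'push 7': stack = [0, 0, 7] (depth 3)
After 'push 10': stack = [0, 0, 7, 10] (depth 4)

Answer: 4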